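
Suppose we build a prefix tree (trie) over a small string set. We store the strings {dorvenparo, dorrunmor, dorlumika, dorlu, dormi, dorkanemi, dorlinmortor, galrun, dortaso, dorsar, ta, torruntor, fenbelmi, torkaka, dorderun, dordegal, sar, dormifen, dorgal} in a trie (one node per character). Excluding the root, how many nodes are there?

Count nodes per top-level branch (shared prefixes stored once):
  'd'-branch (dordegal, dorderun, dorgal, dorkanemi, dorlinmortor, dorlu, dorlumika, dormi, dormifen, dorrunmor, dorsar, dortaso, dorvenparo): 59 nodes
  'f'-branch (fenbelmi): 8 nodes
  'g'-branch (galrun): 6 nodes
  's'-branch (sar): 3 nodes
  't'-branch (ta, torkaka, torruntor): 14 nodes
Sum: 90

90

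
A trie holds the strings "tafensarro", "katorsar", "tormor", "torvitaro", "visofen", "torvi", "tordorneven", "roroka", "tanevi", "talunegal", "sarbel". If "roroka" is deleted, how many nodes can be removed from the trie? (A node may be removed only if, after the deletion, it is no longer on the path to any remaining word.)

6

After clearing the end-marker at "roroka", prune upward until reaching a node still needed by another word.
No other word shares any prefix with "roroka", so all 6 of its nodes go.
Nodes removed: 6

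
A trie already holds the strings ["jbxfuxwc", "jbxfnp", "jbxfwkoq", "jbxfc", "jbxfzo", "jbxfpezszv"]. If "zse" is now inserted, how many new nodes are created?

3

No existing word starts with "z", so every character of "zse" needs a new node.
3 − 0 = 3 new nodes.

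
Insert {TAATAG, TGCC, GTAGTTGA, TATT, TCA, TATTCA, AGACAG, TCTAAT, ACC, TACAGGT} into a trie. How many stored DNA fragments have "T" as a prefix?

Filter for entries beginning with "T":
Matches: "TAATAG", "TACAGGT", "TATT", "TATTCA", "TCA", "TCTAAT", "TGCC"
Count: 7

7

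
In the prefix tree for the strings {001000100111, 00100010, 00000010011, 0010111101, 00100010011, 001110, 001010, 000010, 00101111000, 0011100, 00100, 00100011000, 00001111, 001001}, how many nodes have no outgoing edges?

Leaves are exactly the stored words that no other stored word extends.
Those words: "00000010011", "000010", "00001111", "001000100111", "00100011000", "001001", "001010", "00101111000", "0010111101", "0011100"
Leaf count: 10

10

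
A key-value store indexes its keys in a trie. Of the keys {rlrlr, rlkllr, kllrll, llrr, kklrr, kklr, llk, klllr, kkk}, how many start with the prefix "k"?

5

Walk to "k"; the words in its subtree are exactly those with that prefix.
Matches: "kkk", "kklr", "kklrr", "klllr", "kllrll"
Count: 5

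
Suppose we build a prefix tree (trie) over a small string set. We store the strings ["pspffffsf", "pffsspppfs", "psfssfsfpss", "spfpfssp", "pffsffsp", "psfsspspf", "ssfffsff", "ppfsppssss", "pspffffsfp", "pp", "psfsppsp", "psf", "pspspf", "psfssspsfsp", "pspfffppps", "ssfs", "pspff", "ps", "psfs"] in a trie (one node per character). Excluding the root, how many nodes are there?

78

Trace insertions, counting only characters that open a new branch:
  "pspffffsf" → 9 new (p, s, p, f, f, f, f, s, f)
  "pffsspppfs" → prefix "p" already present; 9 new (f, f, s, s, p, p, p, f, s)
  "psfssfsfpss" → prefix "ps" already present; 9 new (f, s, s, f, s, f, p, s, s)
  "spfpfssp" → 8 new (s, p, f, p, f, s, s, p)
  "pffsffsp" → prefix "pffs" already present; 4 new (f, f, s, p)
  "psfsspspf" → prefix "psfss" already present; 4 new (p, s, p, f)
  "ssfffsff" → prefix "s" already present; 7 new (s, f, f, f, s, f, f)
  "ppfsppssss" → prefix "p" already present; 9 new (p, f, s, p, p, s, s, s, s)
  "pspffffsfp" → prefix "pspffffsf" already present; 1 new (p)
  "pp" → prefix "pp" already present; 0 new (none)
  "psfsppsp" → prefix "psfs" already present; 4 new (p, p, s, p)
  "psf" → prefix "psf" already present; 0 new (none)
  "pspspf" → prefix "psp" already present; 3 new (s, p, f)
  "psfssspsfsp" → prefix "psfss" already present; 6 new (s, p, s, f, s, p)
  "pspfffppps" → prefix "pspfff" already present; 4 new (p, p, p, s)
  "ssfs" → prefix "ssf" already present; 1 new (s)
  "pspff" → prefix "pspff" already present; 0 new (none)
  "ps" → prefix "ps" already present; 0 new (none)
  "psfs" → prefix "psfs" already present; 0 new (none)
Total nodes = 9 + 9 + 9 + 8 + 4 + 4 + 7 + 9 + 1 + 0 + 4 + 0 + 3 + 6 + 4 + 1 + 0 + 0 + 0 = 78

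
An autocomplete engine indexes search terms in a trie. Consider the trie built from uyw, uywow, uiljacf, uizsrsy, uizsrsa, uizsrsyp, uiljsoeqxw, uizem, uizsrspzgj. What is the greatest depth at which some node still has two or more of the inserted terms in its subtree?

7

The deepest shared node is where two words last agree before diverging.
e.g. "uizsrsy" and "uizsrsyp" share the prefix "uizsrsy" of length 7; no pair shares a longer one.
Longest shared-prefix length: 7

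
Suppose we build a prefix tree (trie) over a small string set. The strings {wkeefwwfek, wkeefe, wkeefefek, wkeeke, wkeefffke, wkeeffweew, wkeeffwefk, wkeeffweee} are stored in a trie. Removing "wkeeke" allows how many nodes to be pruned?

Walk "wkeeke" from the leaf back toward the root, removing each node that no remaining word uses.
The suffix "ke" (2 nodes) is used only by "wkeeke"; the node for "wkee" still has the child "f", so pruning stops there.
Nodes removed: 2

2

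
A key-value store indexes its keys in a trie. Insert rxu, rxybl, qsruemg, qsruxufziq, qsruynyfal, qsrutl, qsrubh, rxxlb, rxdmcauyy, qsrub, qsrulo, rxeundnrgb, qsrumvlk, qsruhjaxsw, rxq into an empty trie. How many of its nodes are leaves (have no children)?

A leaf is a node with no children — equivalently, the end of a word that is not a proper prefix of any other stored word.
Those words: "qsrubh", "qsruemg", "qsruhjaxsw", "qsrulo", "qsrumvlk", "qsrutl", "qsruxufziq", "qsruynyfal", "rxdmcauyy", "rxeundnrgb", "rxq", "rxu", "rxxlb", "rxybl"
Leaf count: 14

14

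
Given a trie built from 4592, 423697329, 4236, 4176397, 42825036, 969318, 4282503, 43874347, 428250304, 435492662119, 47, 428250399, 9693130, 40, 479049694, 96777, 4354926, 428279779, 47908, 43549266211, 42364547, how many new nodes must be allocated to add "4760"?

The longest prefix of "4760" already in the trie is "47" (length 2).
So 4 − 2 = 2 new nodes.

2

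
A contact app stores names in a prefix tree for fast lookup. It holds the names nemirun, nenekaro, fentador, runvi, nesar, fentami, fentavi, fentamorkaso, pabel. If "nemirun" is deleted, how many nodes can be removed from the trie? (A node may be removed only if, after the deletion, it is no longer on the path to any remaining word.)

Walk "nemirun" from the leaf back toward the root, removing each node that no remaining word uses.
The suffix "mirun" (5 nodes) is used only by "nemirun"; the node for "ne" still has the child "n", so pruning stops there.
Nodes removed: 5

5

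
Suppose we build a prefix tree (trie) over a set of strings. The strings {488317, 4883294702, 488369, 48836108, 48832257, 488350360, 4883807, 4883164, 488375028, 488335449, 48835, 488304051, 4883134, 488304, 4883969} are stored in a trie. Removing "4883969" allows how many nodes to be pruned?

A node on "4883969"'s path can go only if nothing else ends at it or branches off below it.
The suffix "969" (3 nodes) is used only by "4883969"; the node for "4883" still has the child "1", so pruning stops there.
Nodes removed: 3

3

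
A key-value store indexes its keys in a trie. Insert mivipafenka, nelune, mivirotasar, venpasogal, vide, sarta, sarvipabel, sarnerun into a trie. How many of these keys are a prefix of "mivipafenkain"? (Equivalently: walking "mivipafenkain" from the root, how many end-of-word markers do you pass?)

1

Walk "mivipafenkain" from the root; an end-of-word marker is hit whenever a stored word is a prefix of "mivipafenkain".
Prefixes of the query that are stored words: "mivipafenka"
Count: 1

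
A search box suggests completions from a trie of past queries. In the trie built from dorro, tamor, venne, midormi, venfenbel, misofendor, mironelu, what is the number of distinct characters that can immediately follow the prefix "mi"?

Walk "mi" from the root, arriving at one node.
Characters that immediately follow "mi" among the stored strings: {d, r, s}.
That node has 3 child edges.

3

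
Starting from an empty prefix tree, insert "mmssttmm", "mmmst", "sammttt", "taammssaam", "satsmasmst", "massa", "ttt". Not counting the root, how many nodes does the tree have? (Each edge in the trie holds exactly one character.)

42

For each word, the new-node count is its length minus the longest prefix already in the trie:
  "mmssttmm" → 8 new (m, m, s, s, t, t, m, m)
  "mmmst" → prefix "mm" already present; 3 new (m, s, t)
  "sammttt" → 7 new (s, a, m, m, t, t, t)
  "taammssaam" → 10 new (t, a, a, m, m, s, s, a, a, m)
  "satsmasmst" → prefix "sa" already present; 8 new (t, s, m, a, s, m, s, t)
  "massa" → prefix "m" already present; 4 new (a, s, s, a)
  "ttt" → prefix "t" already present; 2 new (t, t)
Total nodes = 8 + 3 + 7 + 10 + 8 + 4 + 2 = 42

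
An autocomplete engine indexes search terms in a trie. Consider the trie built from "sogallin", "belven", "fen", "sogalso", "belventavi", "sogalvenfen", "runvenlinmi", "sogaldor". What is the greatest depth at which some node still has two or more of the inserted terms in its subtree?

6

Look for the deepest trie node that still has at least two words in its subtree.
"belven" and "belventavi" agree on "belven" (6 characters) before diverging; nothing deeper is shared.
Longest shared-prefix length: 6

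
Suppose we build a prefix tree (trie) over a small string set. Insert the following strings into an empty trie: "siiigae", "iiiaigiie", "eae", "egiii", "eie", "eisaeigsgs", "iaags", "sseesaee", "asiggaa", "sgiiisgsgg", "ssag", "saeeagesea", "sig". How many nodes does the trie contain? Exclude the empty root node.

72

Count nodes per top-level branch (shared prefixes stored once):
  'a'-branch (asiggaa): 7 nodes
  'e'-branch (eae, egiii, eie, eisaeigsgs): 17 nodes
  'i'-branch (iaags, iiiaigiie): 13 nodes
  's'-branch (saeeagesea, sgiiisgsgg, sig, siiigae, ssag, sseesaee): 35 nodes
Sum: 72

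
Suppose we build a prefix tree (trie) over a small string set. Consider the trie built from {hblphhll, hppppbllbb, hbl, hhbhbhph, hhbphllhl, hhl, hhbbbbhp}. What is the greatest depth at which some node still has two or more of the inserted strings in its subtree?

3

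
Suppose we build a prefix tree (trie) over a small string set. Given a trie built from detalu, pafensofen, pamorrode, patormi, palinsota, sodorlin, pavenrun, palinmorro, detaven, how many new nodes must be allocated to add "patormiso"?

2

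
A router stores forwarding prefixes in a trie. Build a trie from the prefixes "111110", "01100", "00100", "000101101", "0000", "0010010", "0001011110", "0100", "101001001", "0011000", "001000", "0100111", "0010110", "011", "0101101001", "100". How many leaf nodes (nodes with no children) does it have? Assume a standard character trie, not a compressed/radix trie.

13

Leaves are exactly the stored words that no other stored word extends.
Those words: "0000", "000101101", "0001011110", "001000", "0010010", "0010110", "0011000", "0100111", "0101101001", "01100", "100", "101001001", "111110"
Leaf count: 13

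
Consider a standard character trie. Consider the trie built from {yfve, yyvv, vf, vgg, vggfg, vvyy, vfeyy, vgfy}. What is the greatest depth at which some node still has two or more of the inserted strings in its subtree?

Look for the deepest trie node that still has at least two words in its subtree.
e.g. "vgg" and "vggfg" share the prefix "vgg" of length 3; no pair shares a longer one.
Longest shared-prefix length: 3

3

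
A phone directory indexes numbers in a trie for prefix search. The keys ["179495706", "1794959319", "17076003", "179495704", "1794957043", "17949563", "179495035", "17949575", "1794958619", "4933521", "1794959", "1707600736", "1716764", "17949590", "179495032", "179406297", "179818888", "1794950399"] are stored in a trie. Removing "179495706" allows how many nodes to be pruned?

Walk "179495706" from the leaf back toward the root, removing each node that no remaining word uses.
The suffix "6" (1 node) is used only by "179495706"; the node for "17949570" still has the child "4", so pruning stops there.
Nodes removed: 1

1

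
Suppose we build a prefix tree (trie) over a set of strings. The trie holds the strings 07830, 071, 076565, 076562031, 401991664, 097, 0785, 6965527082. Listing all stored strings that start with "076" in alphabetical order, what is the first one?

076562031

Filter for "076…" and sort: "076562031", "076565"
The 1st is 076562031.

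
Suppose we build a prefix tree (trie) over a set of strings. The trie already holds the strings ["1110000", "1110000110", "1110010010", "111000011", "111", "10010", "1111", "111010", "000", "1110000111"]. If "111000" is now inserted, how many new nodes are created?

0

"111000" is already a full path in the trie; only an end-marker is added.
No new nodes are needed: 0.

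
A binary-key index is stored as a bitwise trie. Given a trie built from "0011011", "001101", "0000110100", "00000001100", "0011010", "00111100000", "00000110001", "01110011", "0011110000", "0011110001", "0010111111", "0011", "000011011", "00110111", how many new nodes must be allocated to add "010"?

The longest prefix of "010" already in the trie is "01" (length 2).
New nodes needed: |"010"| − 2 = 3 − 2 = 1.

1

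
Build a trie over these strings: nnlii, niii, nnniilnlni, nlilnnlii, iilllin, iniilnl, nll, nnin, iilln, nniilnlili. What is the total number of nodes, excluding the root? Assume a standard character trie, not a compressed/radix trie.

Trace insertions, counting only characters that open a new branch:
  "nnlii" → 5 new (n, n, l, i, i)
  "niii" → prefix "n" already present; 3 new (i, i, i)
  "nnniilnlni" → prefix "nn" already present; 8 new (n, i, i, l, n, l, n, i)
  "nlilnnlii" → prefix "n" already present; 8 new (l, i, l, n, n, l, i, i)
  "iilllin" → 7 new (i, i, l, l, l, i, n)
  "iniilnl" → prefix "i" already present; 6 new (n, i, i, l, n, l)
  "nll" → prefix "nl" already present; 1 new (l)
  "nnin" → prefix "nn" already present; 2 new (i, n)
  "iilln" → prefix "iill" already present; 1 new (n)
  "nniilnlili" → prefix "nni" already present; 7 new (i, l, n, l, i, l, i)
Total nodes = 5 + 3 + 8 + 8 + 7 + 6 + 1 + 2 + 1 + 7 = 48

48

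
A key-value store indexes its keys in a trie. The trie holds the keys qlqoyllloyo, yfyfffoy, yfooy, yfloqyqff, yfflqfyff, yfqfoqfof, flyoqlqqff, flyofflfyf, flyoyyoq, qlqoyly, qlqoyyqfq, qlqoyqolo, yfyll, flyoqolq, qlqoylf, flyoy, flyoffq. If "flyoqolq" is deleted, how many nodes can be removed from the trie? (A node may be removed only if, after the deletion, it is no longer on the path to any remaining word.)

3

After clearing the end-marker at "flyoqolq", prune upward until reaching a node still needed by another word.
The suffix "olq" (3 nodes) is used only by "flyoqolq"; the node for "flyoq" still has the child "l", so pruning stops there.
Nodes removed: 3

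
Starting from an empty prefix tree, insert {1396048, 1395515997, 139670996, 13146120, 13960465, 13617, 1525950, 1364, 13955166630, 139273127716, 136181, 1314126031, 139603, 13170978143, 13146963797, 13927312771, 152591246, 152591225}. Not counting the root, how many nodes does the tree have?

80

Count nodes per top-level branch (shared prefixes stored once):
  '1'-branch (1314126031, 13146120, 13146963797, 13170978143, 13617, 136181, 1364, 13927312771, 139273127716, 1395515997, 13955166630, 139603, 13960465, 1396048, 139670996, 152591225, 152591246, 1525950): 80 nodes
Sum: 80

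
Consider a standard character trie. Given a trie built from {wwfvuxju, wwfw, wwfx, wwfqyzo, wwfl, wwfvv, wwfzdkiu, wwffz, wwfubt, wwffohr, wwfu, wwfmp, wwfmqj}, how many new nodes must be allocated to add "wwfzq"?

Walking "wwfzq" from the root, the first 4 characters ("wwfz") follow existing edges; "q" is the first miss.
Each of the 1 remaining characters creates one node.

1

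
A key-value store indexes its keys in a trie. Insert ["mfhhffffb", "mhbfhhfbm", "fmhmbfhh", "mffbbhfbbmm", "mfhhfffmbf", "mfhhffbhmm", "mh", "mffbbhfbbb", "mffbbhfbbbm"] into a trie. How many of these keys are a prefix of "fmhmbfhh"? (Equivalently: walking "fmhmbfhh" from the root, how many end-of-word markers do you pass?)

Walk "fmhmbfhh" from the root; an end-of-word marker is hit whenever a stored word is a prefix of "fmhmbfhh".
Prefixes of the query that are stored words: "fmhmbfhh"
Count: 1

1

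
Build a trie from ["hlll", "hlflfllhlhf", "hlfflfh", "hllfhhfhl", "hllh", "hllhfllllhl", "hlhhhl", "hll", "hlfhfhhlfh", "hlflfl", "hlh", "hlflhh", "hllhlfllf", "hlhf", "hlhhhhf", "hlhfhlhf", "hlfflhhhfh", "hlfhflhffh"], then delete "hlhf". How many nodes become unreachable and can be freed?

0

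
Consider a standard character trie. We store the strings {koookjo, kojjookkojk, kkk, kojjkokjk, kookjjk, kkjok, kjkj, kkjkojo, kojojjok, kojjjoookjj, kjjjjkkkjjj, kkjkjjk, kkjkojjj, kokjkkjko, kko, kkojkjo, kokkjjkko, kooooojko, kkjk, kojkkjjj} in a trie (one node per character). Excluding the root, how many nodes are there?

For each word, the new-node count is its length minus the longest prefix already in the trie:
  "koookjo" → 7 new (k, o, o, o, k, j, o)
  "kojjookkojk" → prefix "ko" already present; 9 new (j, j, o, o, k, k, o, j, k)
  "kkk" → prefix "k" already present; 2 new (k, k)
  "kojjkokjk" → prefix "kojj" already present; 5 new (k, o, k, j, k)
  "kookjjk" → prefix "koo" already present; 4 new (k, j, j, k)
  "kkjok" → prefix "kk" already present; 3 new (j, o, k)
  "kjkj" → prefix "k" already present; 3 new (j, k, j)
  "kkjkojo" → prefix "kkj" already present; 4 new (k, o, j, o)
  "kojojjok" → prefix "koj" already present; 5 new (o, j, j, o, k)
  "kojjjoookjj" → prefix "kojj" already present; 7 new (j, o, o, o, k, j, j)
  "kjjjjkkkjjj" → prefix "kj" already present; 9 new (j, j, j, k, k, k, j, j, j)
  "kkjkjjk" → prefix "kkjk" already present; 3 new (j, j, k)
  "kkjkojjj" → prefix "kkjkoj" already present; 2 new (j, j)
  "kokjkkjko" → prefix "ko" already present; 7 new (k, j, k, k, j, k, o)
  "kko" → prefix "kk" already present; 1 new (o)
  "kkojkjo" → prefix "kko" already present; 4 new (j, k, j, o)
  "kokkjjkko" → prefix "kok" already present; 6 new (k, j, j, k, k, o)
  "kooooojko" → prefix "kooo" already present; 5 new (o, o, j, k, o)
  "kkjk" → prefix "kkjk" already present; 0 new (none)
  "kojkkjjj" → prefix "koj" already present; 5 new (k, k, j, j, j)
Total nodes = 7 + 9 + 2 + 5 + 4 + 3 + 3 + 4 + 5 + 7 + 9 + 3 + 2 + 7 + 1 + 4 + 6 + 5 + 0 + 5 = 91

91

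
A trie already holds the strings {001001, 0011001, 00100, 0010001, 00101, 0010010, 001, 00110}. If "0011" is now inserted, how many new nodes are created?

"0011" is already a full path in the trie; only an end-marker is added.
No new nodes are needed: 0.

0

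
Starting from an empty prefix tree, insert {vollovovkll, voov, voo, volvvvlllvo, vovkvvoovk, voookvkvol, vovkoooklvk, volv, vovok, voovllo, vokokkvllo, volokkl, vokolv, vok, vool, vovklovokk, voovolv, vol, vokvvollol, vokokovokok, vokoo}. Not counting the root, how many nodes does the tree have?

86

For each word, the new-node count is its length minus the longest prefix already in the trie:
  "vollovovkll" → 11 new (v, o, l, l, o, v, o, v, k, l, l)
  "voov" → prefix "vo" already present; 2 new (o, v)
  "voo" → prefix "voo" already present; 0 new (none)
  "volvvvlllvo" → prefix "vol" already present; 8 new (v, v, v, l, l, l, v, o)
  "vovkvvoovk" → prefix "vo" already present; 8 new (v, k, v, v, o, o, v, k)
  "voookvkvol" → prefix "voo" already present; 7 new (o, k, v, k, v, o, l)
  "vovkoooklvk" → prefix "vovk" already present; 7 new (o, o, o, k, l, v, k)
  "volv" → prefix "volv" already present; 0 new (none)
  "vovok" → prefix "vov" already present; 2 new (o, k)
  "voovllo" → prefix "voov" already present; 3 new (l, l, o)
  "vokokkvllo" → prefix "vo" already present; 8 new (k, o, k, k, v, l, l, o)
  "volokkl" → prefix "vol" already present; 4 new (o, k, k, l)
  "vokolv" → prefix "voko" already present; 2 new (l, v)
  "vok" → prefix "vok" already present; 0 new (none)
  "vool" → prefix "voo" already present; 1 new (l)
  "vovklovokk" → prefix "vovk" already present; 6 new (l, o, v, o, k, k)
  "voovolv" → prefix "voov" already present; 3 new (o, l, v)
  "vol" → prefix "vol" already present; 0 new (none)
  "vokvvollol" → prefix "vok" already present; 7 new (v, v, o, l, l, o, l)
  "vokokovokok" → prefix "vokok" already present; 6 new (o, v, o, k, o, k)
  "vokoo" → prefix "voko" already present; 1 new (o)
Total nodes = 11 + 2 + 0 + 8 + 8 + 7 + 7 + 0 + 2 + 3 + 8 + 4 + 2 + 0 + 1 + 6 + 3 + 0 + 7 + 6 + 1 = 86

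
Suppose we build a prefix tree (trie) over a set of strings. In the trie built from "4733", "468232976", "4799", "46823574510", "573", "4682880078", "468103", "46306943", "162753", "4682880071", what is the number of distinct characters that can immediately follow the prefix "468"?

2

Walk "468" from the root, arriving at one node.
Characters that immediately follow "468" among the stored strings: {1, 2}.
That node has 2 child edges.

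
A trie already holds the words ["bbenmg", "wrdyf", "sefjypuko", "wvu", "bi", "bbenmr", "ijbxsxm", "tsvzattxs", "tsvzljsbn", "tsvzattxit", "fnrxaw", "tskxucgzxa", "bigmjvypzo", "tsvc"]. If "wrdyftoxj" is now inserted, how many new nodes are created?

The longest prefix of "wrdyftoxj" already in the trie is "wrdyf" (length 5).
New nodes needed: |"wrdyftoxj"| − 5 = 9 − 5 = 4.

4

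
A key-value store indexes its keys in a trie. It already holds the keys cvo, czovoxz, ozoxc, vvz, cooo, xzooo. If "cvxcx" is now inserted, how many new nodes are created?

The longest prefix of "cvxcx" already in the trie is "cv" (length 2).
New nodes needed: |"cvxcx"| − 2 = 5 − 2 = 3.

3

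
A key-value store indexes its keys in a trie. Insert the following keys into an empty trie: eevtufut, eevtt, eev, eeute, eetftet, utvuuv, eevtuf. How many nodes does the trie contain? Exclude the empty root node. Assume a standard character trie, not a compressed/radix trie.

23

Insert word by word; a character creates a node only if that edge doesn't already exist:
  "eevtufut" → 8 new (e, e, v, t, u, f, u, t)
  "eevtt" → prefix "eevt" already present; 1 new (t)
  "eev" → prefix "eev" already present; 0 new (none)
  "eeute" → prefix "ee" already present; 3 new (u, t, e)
  "eetftet" → prefix "ee" already present; 5 new (t, f, t, e, t)
  "utvuuv" → 6 new (u, t, v, u, u, v)
  "eevtuf" → prefix "eevtuf" already present; 0 new (none)
Total nodes = 8 + 1 + 0 + 3 + 5 + 6 + 0 = 23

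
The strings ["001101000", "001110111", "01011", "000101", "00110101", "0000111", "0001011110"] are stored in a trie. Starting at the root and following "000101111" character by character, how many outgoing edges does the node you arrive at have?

1

Walk "000101111" from the root, arriving at one node.
Characters that immediately follow "000101111" among the stored strings: {0}.
That node has 1 child edge.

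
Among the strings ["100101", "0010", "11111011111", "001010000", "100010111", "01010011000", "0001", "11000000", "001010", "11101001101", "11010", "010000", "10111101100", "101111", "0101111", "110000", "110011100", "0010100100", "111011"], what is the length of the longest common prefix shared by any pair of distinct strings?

7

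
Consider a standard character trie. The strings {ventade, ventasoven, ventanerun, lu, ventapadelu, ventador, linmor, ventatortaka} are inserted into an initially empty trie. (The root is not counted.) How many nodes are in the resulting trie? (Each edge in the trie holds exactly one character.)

Count nodes per top-level branch (shared prefixes stored once):
  'l'-branch (linmor, lu): 7 nodes
  'v'-branch (ventade, ventador, ventanerun, ventapadelu, ventasoven, ventatortaka): 32 nodes
Sum: 39

39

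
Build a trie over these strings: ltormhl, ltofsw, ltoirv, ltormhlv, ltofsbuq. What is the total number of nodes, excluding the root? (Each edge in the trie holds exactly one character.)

17

Count nodes per top-level branch (shared prefixes stored once):
  'l'-branch (ltofsbuq, ltofsw, ltoirv, ltormhl, ltormhlv): 17 nodes
Sum: 17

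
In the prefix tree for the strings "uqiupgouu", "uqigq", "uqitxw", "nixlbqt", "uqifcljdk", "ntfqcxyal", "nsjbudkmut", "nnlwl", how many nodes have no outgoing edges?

8

A leaf is a node with no children — equivalently, the end of a word that is not a proper prefix of any other stored word.
Those words: "nixlbqt", "nnlwl", "nsjbudkmut", "ntfqcxyal", "uqifcljdk", "uqigq", "uqitxw", "uqiupgouu"
Leaf count: 8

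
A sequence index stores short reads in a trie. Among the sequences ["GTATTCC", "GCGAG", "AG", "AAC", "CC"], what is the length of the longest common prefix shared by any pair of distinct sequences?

The deepest shared node is where two words last agree before diverging.
"AAC" and "AG" agree on "A" (1 characters) before diverging; nothing deeper is shared.
Longest shared-prefix length: 1

1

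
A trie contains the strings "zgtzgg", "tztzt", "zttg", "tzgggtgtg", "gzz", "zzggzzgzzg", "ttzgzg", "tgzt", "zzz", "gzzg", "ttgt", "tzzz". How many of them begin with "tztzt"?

Walk to "tztzt"; the words in its subtree are exactly those with that prefix.
Words under "tztzt": tztzt
Count: 1

1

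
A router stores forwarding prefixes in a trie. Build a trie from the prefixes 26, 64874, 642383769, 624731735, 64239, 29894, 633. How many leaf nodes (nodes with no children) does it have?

7

Leaves are exactly the stored words that no other stored word extends.
Those words: "26", "29894", "624731735", "633", "642383769", "64239", "64874"
Leaf count: 7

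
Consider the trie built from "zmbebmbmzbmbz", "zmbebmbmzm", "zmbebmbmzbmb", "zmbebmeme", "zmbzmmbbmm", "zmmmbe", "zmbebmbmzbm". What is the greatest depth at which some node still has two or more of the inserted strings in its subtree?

Look for the deepest trie node that still has at least two words in its subtree.
"zmbebmbmzbmb" and "zmbebmbmzbmbz" agree on "zmbebmbmzbmb" (12 characters) before diverging; nothing deeper is shared.
Longest shared-prefix length: 12

12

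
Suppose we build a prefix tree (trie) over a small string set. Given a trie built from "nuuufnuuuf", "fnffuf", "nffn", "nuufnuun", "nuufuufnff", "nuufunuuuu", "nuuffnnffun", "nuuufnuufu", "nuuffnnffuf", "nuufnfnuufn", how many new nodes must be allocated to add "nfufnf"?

The longest prefix of "nfufnf" already in the trie is "nf" (length 2).
New nodes needed: |"nfufnf"| − 2 = 6 − 2 = 4.

4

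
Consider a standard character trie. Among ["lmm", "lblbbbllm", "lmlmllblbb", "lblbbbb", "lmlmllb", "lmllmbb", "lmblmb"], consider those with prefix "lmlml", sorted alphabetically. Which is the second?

lmlmllblbb

Filter for "lmlml…" and sort: "lmlmllb", "lmlmllblbb"
The 2nd is lmlmllblbb.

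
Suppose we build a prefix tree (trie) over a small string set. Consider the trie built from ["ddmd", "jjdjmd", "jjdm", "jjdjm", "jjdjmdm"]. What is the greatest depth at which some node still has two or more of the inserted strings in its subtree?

The deepest shared node is where two words last agree before diverging.
"jjdjmd" and "jjdjmdm" agree on "jjdjmd" (6 characters) before diverging; nothing deeper is shared.
Longest shared-prefix length: 6

6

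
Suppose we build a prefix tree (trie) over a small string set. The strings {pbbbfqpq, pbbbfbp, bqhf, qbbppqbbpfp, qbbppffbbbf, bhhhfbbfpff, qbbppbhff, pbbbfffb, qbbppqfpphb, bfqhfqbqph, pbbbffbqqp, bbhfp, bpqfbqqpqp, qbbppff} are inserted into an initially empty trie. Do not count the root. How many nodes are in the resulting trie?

For each word, the new-node count is its length minus the longest prefix already in the trie:
  "pbbbfqpq" → 8 new (p, b, b, b, f, q, p, q)
  "pbbbfbp" → prefix "pbbbf" already present; 2 new (b, p)
  "bqhf" → 4 new (b, q, h, f)
  "qbbppqbbpfp" → 11 new (q, b, b, p, p, q, b, b, p, f, p)
  "qbbppffbbbf" → prefix "qbbpp" already present; 6 new (f, f, b, b, b, f)
  "bhhhfbbfpff" → prefix "b" already present; 10 new (h, h, h, f, b, b, f, p, f, f)
  "qbbppbhff" → prefix "qbbpp" already present; 4 new (b, h, f, f)
  "pbbbfffb" → prefix "pbbbf" already present; 3 new (f, f, b)
  "qbbppqfpphb" → prefix "qbbppq" already present; 5 new (f, p, p, h, b)
  "bfqhfqbqph" → prefix "b" already present; 9 new (f, q, h, f, q, b, q, p, h)
  "pbbbffbqqp" → prefix "pbbbff" already present; 4 new (b, q, q, p)
  "bbhfp" → prefix "b" already present; 4 new (b, h, f, p)
  "bpqfbqqpqp" → prefix "b" already present; 9 new (p, q, f, b, q, q, p, q, p)
  "qbbppff" → prefix "qbbppff" already present; 0 new (none)
Total nodes = 8 + 2 + 4 + 11 + 6 + 10 + 4 + 3 + 5 + 9 + 4 + 4 + 9 + 0 = 79

79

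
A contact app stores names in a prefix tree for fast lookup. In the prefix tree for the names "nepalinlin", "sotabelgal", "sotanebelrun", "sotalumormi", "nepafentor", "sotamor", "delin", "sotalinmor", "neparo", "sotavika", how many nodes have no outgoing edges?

A leaf is a node with no children — equivalently, the end of a word that is not a proper prefix of any other stored word.
Those words: "delin", "nepafentor", "nepalinlin", "neparo", "sotabelgal", "sotalinmor", "sotalumormi", "sotamor", "sotanebelrun", "sotavika"
Leaf count: 10

10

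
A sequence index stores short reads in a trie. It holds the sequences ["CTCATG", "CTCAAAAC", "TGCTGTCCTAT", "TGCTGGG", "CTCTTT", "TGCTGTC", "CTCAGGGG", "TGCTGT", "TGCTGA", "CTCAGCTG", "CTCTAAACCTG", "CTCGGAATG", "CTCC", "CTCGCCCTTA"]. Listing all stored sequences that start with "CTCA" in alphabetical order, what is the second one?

Filter for "CTCA…" and sort: "CTCAAAAC", "CTCAGCTG", "CTCAGGGG", "CTCATG"
Position 2: CTCAGCTG

CTCAGCTG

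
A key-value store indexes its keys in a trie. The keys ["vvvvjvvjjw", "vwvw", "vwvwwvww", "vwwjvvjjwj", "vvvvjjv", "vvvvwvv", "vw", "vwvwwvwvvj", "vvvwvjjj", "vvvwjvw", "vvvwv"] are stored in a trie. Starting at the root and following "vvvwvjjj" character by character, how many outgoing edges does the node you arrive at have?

Walk "vvvwvjjj" from the root, arriving at one node.
No stored string extends past "vvvwvjjj".
That node has 0 child edges.

0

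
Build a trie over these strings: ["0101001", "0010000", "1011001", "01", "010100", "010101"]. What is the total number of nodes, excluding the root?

Trie structure (* marks end of a word):
(root)
├─ 0
│  ├─ 0
│  │  └─ 1
│  │     └─ 0
│  │        └─ 0
│  │           └─ 0
│  │              └─ 0 *
│  └─ 1 *
│     └─ 0
│        └─ 1
│           └─ 0
│              ├─ 0 *
│              │  └─ 1 *
│              └─ 1 *
└─ 1
   └─ 0
      └─ 1
         └─ 1
            └─ 0
               └─ 0
                  └─ 1 *
Counting every labelled node above: 21.

21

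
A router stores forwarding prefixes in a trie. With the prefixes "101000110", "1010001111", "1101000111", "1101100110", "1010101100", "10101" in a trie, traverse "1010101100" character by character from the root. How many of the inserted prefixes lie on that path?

2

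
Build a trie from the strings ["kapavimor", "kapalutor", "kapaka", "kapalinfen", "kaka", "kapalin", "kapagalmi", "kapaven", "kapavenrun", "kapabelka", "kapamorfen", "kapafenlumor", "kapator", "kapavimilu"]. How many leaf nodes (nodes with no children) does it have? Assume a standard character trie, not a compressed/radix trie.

A leaf is a node with no children — equivalently, the end of a word that is not a proper prefix of any other stored word.
Those words: "kaka", "kapabelka", "kapafenlumor", "kapagalmi", "kapaka", "kapalinfen", "kapalutor", "kapamorfen", "kapator", "kapavenrun", "kapavimilu", "kapavimor"
Leaf count: 12

12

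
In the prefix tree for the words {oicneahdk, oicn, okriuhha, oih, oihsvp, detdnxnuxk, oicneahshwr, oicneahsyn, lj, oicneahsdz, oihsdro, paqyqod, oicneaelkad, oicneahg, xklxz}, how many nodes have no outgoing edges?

Leaves are exactly the stored words that no other stored word extends.
Those words: "detdnxnuxk", "lj", "oicneaelkad", "oicneahdk", "oicneahg", "oicneahsdz", "oicneahshwr", "oicneahsyn", "oihsdro", "oihsvp", "okriuhha", "paqyqod", "xklxz"
Leaf count: 13

13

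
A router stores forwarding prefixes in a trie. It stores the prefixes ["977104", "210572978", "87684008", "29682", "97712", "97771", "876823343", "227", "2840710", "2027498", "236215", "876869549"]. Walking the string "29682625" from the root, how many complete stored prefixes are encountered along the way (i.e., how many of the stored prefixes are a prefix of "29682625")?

Check each prefix of "29682625" against the stored set — each match is an end-marker on the path.
Prefixes of the query that are stored words: "29682"
Count: 1

1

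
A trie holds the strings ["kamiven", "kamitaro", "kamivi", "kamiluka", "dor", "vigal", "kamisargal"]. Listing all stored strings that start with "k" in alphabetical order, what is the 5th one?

DFS of the "k" subtree visits, in order: "kamiluka", "kamisargal", "kamitaro", "kamiven", "kamivi"
Position 5: kamivi

kamivi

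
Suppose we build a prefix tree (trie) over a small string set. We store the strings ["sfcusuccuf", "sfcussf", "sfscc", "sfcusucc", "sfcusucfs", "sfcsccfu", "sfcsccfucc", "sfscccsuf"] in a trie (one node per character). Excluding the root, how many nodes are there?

28

Trie structure (* marks end of a word):
(root)
└─ s
   └─ f
      ├─ c
      │  ├─ s
      │  │  └─ c
      │  │     └─ c
      │  │        └─ f
      │  │           └─ u *
      │  │              └─ c
      │  │                 └─ c *
      │  └─ u
      │     └─ s
      │        ├─ s
      │        │  └─ f *
      │        └─ u
      │           └─ c
      │              ├─ c *
      │              │  └─ u
      │              │     └─ f *
      │              └─ f
      │                 └─ s *
      └─ s
         └─ c
            └─ c *
               └─ c
                  └─ s
                     └─ u
                        └─ f *
Counting every labelled node above: 28.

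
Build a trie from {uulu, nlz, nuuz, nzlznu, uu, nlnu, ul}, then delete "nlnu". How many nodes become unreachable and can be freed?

2

Walk "nlnu" from the leaf back toward the root, removing each node that no remaining word uses.
The suffix "nu" (2 nodes) is used only by "nlnu"; the node for "nl" still has the child "z", so pruning stops there.
Nodes removed: 2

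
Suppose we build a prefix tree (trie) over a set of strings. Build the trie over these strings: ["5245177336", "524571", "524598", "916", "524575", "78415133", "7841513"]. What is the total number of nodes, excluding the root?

Insert word by word; a character creates a node only if that edge doesn't already exist:
  "5245177336" → 10 new (5, 2, 4, 5, 1, 7, 7, 3, 3, 6)
  "524571" → prefix "5245" already present; 2 new (7, 1)
  "524598" → prefix "5245" already present; 2 new (9, 8)
  "916" → 3 new (9, 1, 6)
  "524575" → prefix "52457" already present; 1 new (5)
  "78415133" → 8 new (7, 8, 4, 1, 5, 1, 3, 3)
  "7841513" → prefix "7841513" already present; 0 new (none)
Total nodes = 10 + 2 + 2 + 3 + 1 + 8 + 0 = 26

26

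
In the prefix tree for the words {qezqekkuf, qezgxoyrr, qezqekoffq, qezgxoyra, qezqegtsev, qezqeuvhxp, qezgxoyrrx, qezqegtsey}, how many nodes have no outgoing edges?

7

A leaf is a node with no children — equivalently, the end of a word that is not a proper prefix of any other stored word.
Those words: "qezgxoyra", "qezgxoyrrx", "qezqegtsev", "qezqegtsey", "qezqekkuf", "qezqekoffq", "qezqeuvhxp"
Leaf count: 7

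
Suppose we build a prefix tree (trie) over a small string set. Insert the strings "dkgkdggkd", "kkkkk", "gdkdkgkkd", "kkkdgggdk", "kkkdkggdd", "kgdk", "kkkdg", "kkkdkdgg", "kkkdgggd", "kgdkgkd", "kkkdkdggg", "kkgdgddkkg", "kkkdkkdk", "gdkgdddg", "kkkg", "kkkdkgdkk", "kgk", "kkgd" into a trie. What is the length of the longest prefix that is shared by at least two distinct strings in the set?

Look for the deepest trie node that still has at least two words in its subtree.
e.g. "kkkdgggd" and "kkkdgggdk" share the prefix "kkkdgggd" of length 8; no pair shares a longer one.
Longest shared-prefix length: 8

8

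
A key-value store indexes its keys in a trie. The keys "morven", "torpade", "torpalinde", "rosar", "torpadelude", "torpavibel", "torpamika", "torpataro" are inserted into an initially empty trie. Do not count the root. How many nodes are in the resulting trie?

Insert word by word; a character creates a node only if that edge doesn't already exist:
  "morven" → 6 new (m, o, r, v, e, n)
  "torpade" → 7 new (t, o, r, p, a, d, e)
  "torpalinde" → prefix "torpa" already present; 5 new (l, i, n, d, e)
  "rosar" → 5 new (r, o, s, a, r)
  "torpadelude" → prefix "torpade" already present; 4 new (l, u, d, e)
  "torpavibel" → prefix "torpa" already present; 5 new (v, i, b, e, l)
  "torpamika" → prefix "torpa" already present; 4 new (m, i, k, a)
  "torpataro" → prefix "torpa" already present; 4 new (t, a, r, o)
Total nodes = 6 + 7 + 5 + 5 + 4 + 5 + 4 + 4 = 40

40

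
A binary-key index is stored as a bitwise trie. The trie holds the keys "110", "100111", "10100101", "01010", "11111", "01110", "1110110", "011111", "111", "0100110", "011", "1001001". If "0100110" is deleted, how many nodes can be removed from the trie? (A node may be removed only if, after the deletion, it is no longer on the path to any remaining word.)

4

A node on "0100110"'s path can go only if nothing else ends at it or branches off below it.
The suffix "0110" (4 nodes) is used only by "0100110"; the node for "010" still has the child "1", so pruning stops there.
Nodes removed: 4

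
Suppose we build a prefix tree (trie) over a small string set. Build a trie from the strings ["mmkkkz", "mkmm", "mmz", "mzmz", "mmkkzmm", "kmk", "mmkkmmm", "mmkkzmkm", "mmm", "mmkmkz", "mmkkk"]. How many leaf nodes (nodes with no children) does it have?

10

A leaf is a node with no children — equivalently, the end of a word that is not a proper prefix of any other stored word.
Those words: "kmk", "mkmm", "mmkkkz", "mmkkmmm", "mmkkzmkm", "mmkkzmm", "mmkmkz", "mmm", "mmz", "mzmz"
Leaf count: 10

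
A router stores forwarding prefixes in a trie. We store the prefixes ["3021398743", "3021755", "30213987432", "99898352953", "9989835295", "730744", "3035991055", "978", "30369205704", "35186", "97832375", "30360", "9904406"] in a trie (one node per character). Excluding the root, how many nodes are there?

For each word, the new-node count is its length minus the longest prefix already in the trie:
  "3021398743" → 10 new (3, 0, 2, 1, 3, 9, 8, 7, 4, 3)
  "3021755" → prefix "3021" already present; 3 new (7, 5, 5)
  "30213987432" → prefix "3021398743" already present; 1 new (2)
  "99898352953" → 11 new (9, 9, 8, 9, 8, 3, 5, 2, 9, 5, 3)
  "9989835295" → prefix "9989835295" already present; 0 new (none)
  "730744" → 6 new (7, 3, 0, 7, 4, 4)
  "3035991055" → prefix "30" already present; 8 new (3, 5, 9, 9, 1, 0, 5, 5)
  "978" → prefix "9" already present; 2 new (7, 8)
  "30369205704" → prefix "303" already present; 8 new (6, 9, 2, 0, 5, 7, 0, 4)
  "35186" → prefix "3" already present; 4 new (5, 1, 8, 6)
  "97832375" → prefix "978" already present; 5 new (3, 2, 3, 7, 5)
  "30360" → prefix "3036" already present; 1 new (0)
  "9904406" → prefix "99" already present; 5 new (0, 4, 4, 0, 6)
Total nodes = 10 + 3 + 1 + 11 + 0 + 6 + 8 + 2 + 8 + 4 + 5 + 1 + 5 = 64

64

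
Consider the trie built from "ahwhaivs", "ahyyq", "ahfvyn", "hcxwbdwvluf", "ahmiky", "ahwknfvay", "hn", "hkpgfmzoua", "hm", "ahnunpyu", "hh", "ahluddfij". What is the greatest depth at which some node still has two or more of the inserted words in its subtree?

Look for the deepest trie node that still has at least two words in its subtree.
e.g. "ahwhaivs" and "ahwknfvay" share the prefix "ahw" of length 3; no pair shares a longer one.
Longest shared-prefix length: 3

3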